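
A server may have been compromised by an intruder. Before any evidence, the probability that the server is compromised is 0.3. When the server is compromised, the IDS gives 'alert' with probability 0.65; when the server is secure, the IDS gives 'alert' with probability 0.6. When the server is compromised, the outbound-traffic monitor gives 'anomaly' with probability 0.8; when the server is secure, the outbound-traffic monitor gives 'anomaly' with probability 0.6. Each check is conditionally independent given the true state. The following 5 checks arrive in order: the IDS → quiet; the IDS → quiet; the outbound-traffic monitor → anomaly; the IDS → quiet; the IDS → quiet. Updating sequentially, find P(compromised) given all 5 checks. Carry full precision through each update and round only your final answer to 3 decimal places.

0.251

After the IDS='quiet': P(compromised) = 0.35·0.3000 / (0.35·0.3000 + 0.4·0.7000) ≈ 0.2727
After the IDS='quiet': P(compromised) = 0.35·0.2727 / (0.35·0.2727 + 0.4·0.7273) ≈ 0.2471
After the outbound-traffic monitor='anomaly': P(compromised) = 0.8·0.2471 / (0.8·0.2471 + 0.6·0.7529) ≈ 0.3043
After the IDS='quiet': P(compromised) = 0.35·0.3043 / (0.35·0.3043 + 0.4·0.6957) ≈ 0.2768
After the IDS='quiet': P(compromised) = 0.35·0.2768 / (0.35·0.2768 + 0.4·0.7232) ≈ 0.2509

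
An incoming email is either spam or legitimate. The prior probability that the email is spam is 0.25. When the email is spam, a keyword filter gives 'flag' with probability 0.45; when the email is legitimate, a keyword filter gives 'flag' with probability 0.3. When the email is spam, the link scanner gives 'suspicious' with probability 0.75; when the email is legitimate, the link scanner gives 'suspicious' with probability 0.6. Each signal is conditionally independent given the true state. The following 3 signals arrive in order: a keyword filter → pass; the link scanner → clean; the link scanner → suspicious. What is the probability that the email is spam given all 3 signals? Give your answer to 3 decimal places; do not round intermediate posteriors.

After a keyword filter='pass': P(spam) = 0.55·0.2500 / (0.55·0.2500 + 0.7·0.7500) ≈ 0.2075
After the link scanner='clean': P(spam) = 0.25·0.2075 / (0.25·0.2075 + 0.4·0.7925) ≈ 0.1407
After the link scanner='suspicious': P(spam) = 0.75·0.1407 / (0.75·0.1407 + 0.6·0.8593) ≈ 0.1699

0.170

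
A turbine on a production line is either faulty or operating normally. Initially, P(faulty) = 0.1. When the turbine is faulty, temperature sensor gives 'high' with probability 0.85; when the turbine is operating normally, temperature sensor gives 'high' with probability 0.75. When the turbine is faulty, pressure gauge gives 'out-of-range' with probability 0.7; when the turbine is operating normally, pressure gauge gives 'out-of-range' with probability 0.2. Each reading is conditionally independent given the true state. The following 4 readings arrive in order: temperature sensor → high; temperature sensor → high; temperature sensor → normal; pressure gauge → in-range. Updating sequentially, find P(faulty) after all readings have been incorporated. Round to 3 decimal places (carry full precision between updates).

0.031

After temperature sensor='high': P(faulty) = 0.85·0.1000 / (0.85·0.1000 + 0.75·0.9000) ≈ 0.1118
After temperature sensor='high': P(faulty) = 0.85·0.1118 / (0.85·0.1118 + 0.75·0.8882) ≈ 0.1249
After temperature sensor='normal': P(faulty) = 0.15·0.1249 / (0.15·0.1249 + 0.25·0.8751) ≈ 0.0789
After pressure gauge='in-range': P(faulty) = 0.3·0.0789 / (0.3·0.0789 + 0.8·0.9211) ≈ 0.0311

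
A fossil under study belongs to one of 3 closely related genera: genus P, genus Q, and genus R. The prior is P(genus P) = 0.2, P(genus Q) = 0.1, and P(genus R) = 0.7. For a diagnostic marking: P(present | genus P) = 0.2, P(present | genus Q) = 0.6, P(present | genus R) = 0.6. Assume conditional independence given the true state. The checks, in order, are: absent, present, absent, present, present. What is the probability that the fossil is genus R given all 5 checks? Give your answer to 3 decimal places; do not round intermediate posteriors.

Apply Bayes' rule sequentially, carrying P(genus R) forward.
After 'absent': normaliser = 0.8·0.2000 + 0.4·0.1000 + 0.4·0.7000; P(genus P) ≈ 0.3333, P(genus Q) ≈ 0.0833, P(genus R) ≈ 0.5833
After 'present': normaliser = 0.2·0.3333 + 0.6·0.0833 + 0.6·0.5833; P(genus P) ≈ 0.1429, P(genus Q) ≈ 0.1071, P(genus R) ≈ 0.7500
After 'absent': normaliser = 0.8·0.1429 + 0.4·0.1071 + 0.4·0.7500; P(genus P) ≈ 0.2500, P(genus Q) ≈ 0.0938, P(genus R) ≈ 0.6562
After 'present': normaliser = 0.2·0.2500 + 0.6·0.0938 + 0.6·0.6562; P(genus P) ≈ 0.1000, P(genus Q) ≈ 0.1125, P(genus R) ≈ 0.7875
After 'present': normaliser = 0.2·0.1000 + 0.6·0.1125 + 0.6·0.7875; P(genus P) ≈ 0.0357, P(genus Q) ≈ 0.1205, P(genus R) ≈ 0.8438

0.844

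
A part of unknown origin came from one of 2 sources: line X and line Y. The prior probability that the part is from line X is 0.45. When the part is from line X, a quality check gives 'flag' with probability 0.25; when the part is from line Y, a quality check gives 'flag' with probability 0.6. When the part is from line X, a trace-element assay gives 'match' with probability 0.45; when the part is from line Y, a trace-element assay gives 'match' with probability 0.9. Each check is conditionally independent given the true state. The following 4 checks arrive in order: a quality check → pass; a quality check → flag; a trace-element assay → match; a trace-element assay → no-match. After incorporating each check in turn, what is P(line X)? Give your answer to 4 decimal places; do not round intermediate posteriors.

0.6374

Apply Bayes' rule sequentially, carrying P(line X) forward.
After a quality check='pass': P(line X) = 0.75·0.4500 / (0.75·0.4500 + 0.4·0.5500) ≈ 0.6054
After a quality check='flag': P(line X) = 0.25·0.6054 / (0.25·0.6054 + 0.6·0.3946) ≈ 0.3899
After a trace-element assay='match': P(line X) = 0.45·0.3899 / (0.45·0.3899 + 0.9·0.6101) ≈ 0.2422
After a trace-element assay='no-match': P(line X) = 0.55·0.2422 / (0.55·0.2422 + 0.1·0.7578) ≈ 0.6374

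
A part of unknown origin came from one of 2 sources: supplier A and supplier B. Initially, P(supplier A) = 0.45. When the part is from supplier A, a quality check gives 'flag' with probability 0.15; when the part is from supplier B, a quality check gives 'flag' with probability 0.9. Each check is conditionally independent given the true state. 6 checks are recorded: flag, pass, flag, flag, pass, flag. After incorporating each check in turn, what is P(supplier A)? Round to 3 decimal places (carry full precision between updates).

0.044

After 'flag': P(supplier A) = 0.15·0.4500 / (0.15·0.4500 + 0.9·0.5500) ≈ 0.1200
After 'pass': P(supplier A) = 0.85·0.1200 / (0.85·0.1200 + 0.1·0.8800) ≈ 0.5368
After 'flag': P(supplier A) = 0.15·0.5368 / (0.15·0.5368 + 0.9·0.4632) ≈ 0.1619
After 'flag': P(supplier A) = 0.15·0.1619 / (0.15·0.1619 + 0.9·0.8381) ≈ 0.0312
After 'pass': P(supplier A) = 0.85·0.0312 / (0.85·0.0312 + 0.1·0.9688) ≈ 0.2149
After 'flag': P(supplier A) = 0.15·0.2149 / (0.15·0.2149 + 0.9·0.7851) ≈ 0.0436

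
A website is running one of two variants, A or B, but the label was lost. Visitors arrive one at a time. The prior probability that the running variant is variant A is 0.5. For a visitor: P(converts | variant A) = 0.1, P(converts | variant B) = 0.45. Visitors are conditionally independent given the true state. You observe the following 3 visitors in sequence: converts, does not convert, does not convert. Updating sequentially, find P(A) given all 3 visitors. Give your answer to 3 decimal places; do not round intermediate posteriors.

After 'converts': P(A) = 0.1·0.5000 / (0.1·0.5000 + 0.45·0.5000) ≈ 0.1818
After 'does not convert': P(A) = 0.9·0.1818 / (0.9·0.1818 + 0.55·0.8182) ≈ 0.2667
After 'does not convert': P(A) = 0.9·0.2667 / (0.9·0.2667 + 0.55·0.7333) ≈ 0.3731

0.373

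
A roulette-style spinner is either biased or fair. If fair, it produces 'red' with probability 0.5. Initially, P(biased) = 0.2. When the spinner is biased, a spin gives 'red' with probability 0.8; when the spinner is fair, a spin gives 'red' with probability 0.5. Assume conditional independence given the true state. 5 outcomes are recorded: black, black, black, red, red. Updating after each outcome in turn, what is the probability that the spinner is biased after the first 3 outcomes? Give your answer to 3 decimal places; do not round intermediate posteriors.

Apply Bayes' rule sequentially, carrying P(biased) forward.
After 'black': P(biased) = 0.2·0.2000 / (0.2·0.2000 + 0.5·0.8000) ≈ 0.0909
After 'black': P(biased) = 0.2·0.0909 / (0.2·0.0909 + 0.5·0.9091) ≈ 0.0385
After 'black': P(biased) = 0.2·0.0385 / (0.2·0.0385 + 0.5·0.9615) ≈ 0.0157

0.016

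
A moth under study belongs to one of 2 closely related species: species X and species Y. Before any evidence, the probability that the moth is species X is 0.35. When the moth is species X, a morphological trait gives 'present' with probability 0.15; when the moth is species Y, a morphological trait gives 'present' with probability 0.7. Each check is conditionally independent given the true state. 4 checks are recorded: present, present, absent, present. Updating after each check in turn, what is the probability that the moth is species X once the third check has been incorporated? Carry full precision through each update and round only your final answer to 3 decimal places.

0.065

Each posterior becomes the prior for the next update.
After 'present': P(species X) = 0.15·0.3500 / (0.15·0.3500 + 0.7·0.6500) ≈ 0.1034
After 'present': P(species X) = 0.15·0.1034 / (0.15·0.1034 + 0.7·0.8966) ≈ 0.0241
After 'absent': P(species X) = 0.85·0.0241 / (0.85·0.0241 + 0.3·0.9759) ≈ 0.0655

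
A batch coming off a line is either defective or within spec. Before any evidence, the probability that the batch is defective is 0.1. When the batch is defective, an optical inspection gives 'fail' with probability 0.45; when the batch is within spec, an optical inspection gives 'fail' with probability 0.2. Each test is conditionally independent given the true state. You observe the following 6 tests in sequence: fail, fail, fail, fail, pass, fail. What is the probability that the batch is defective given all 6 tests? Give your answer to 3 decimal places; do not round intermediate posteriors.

After 'fail': P(defective) = 0.45·0.1000 / (0.45·0.1000 + 0.2·0.9000) ≈ 0.2000
After 'fail': P(defective) = 0.45·0.2000 / (0.45·0.2000 + 0.2·0.8000) ≈ 0.3600
After 'fail': P(defective) = 0.45·0.3600 / (0.45·0.3600 + 0.2·0.6400) ≈ 0.5586
After 'fail': P(defective) = 0.45·0.5586 / (0.45·0.5586 + 0.2·0.4414) ≈ 0.7401
After 'pass': P(defective) = 0.55·0.7401 / (0.55·0.7401 + 0.8·0.2599) ≈ 0.6619
After 'fail': P(defective) = 0.45·0.6619 / (0.45·0.6619 + 0.2·0.3381) ≈ 0.8150

0.815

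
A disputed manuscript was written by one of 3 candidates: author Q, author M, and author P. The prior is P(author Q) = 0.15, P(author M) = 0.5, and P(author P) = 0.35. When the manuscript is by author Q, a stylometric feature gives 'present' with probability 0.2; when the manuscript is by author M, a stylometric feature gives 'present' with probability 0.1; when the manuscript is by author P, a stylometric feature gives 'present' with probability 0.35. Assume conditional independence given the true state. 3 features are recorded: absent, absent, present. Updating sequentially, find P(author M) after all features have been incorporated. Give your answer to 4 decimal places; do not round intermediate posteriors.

After 'absent': normaliser = 0.8·0.1500 + 0.9·0.5000 + 0.65·0.3500; P(author Q) ≈ 0.1505, P(author M) ≈ 0.5643, P(author P) ≈ 0.2853
After 'absent': normaliser = 0.8·0.1505 + 0.9·0.5643 + 0.65·0.2853; P(author Q) ≈ 0.1479, P(author M) ≈ 0.6242, P(author P) ≈ 0.2279
After 'present': normaliser = 0.2·0.1479 + 0.1·0.6242 + 0.35·0.2279; P(author Q) ≈ 0.1723, P(author M) ≈ 0.3634, P(author P) ≈ 0.4644

0.3634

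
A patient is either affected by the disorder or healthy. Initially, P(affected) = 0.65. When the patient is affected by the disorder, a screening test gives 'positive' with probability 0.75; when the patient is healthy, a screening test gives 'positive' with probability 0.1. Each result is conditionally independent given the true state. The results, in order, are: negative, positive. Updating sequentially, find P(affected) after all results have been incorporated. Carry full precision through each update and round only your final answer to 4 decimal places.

0.7946

After 'negative': P(affected) = 0.25·0.6500 / (0.25·0.6500 + 0.9·0.3500) ≈ 0.3403
After 'positive': P(affected) = 0.75·0.3403 / (0.75·0.3403 + 0.1·0.6597) ≈ 0.7946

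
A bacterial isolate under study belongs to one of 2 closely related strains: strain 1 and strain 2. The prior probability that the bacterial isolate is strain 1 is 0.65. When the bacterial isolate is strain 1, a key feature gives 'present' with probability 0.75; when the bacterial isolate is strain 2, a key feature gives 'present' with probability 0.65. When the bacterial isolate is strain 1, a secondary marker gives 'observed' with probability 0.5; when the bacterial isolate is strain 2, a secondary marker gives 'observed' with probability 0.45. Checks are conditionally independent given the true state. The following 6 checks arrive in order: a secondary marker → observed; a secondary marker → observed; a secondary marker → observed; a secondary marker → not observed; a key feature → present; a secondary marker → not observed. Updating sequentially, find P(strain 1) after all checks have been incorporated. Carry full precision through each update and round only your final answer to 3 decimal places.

After a secondary marker='observed': P(strain 1) = 0.5·0.6500 / (0.5·0.6500 + 0.45·0.3500) ≈ 0.6736
After a secondary marker='observed': P(strain 1) = 0.5·0.6736 / (0.5·0.6736 + 0.45·0.3264) ≈ 0.6963
After a secondary marker='observed': P(strain 1) = 0.5·0.6963 / (0.5·0.6963 + 0.45·0.3037) ≈ 0.7181
After a secondary marker='not observed': P(strain 1) = 0.5·0.7181 / (0.5·0.7181 + 0.55·0.2819) ≈ 0.6984
After a key feature='present': P(strain 1) = 0.75·0.6984 / (0.75·0.6984 + 0.65·0.3016) ≈ 0.7277
After a secondary marker='not observed': P(strain 1) = 0.5·0.7277 / (0.5·0.7277 + 0.55·0.2723) ≈ 0.7084

0.708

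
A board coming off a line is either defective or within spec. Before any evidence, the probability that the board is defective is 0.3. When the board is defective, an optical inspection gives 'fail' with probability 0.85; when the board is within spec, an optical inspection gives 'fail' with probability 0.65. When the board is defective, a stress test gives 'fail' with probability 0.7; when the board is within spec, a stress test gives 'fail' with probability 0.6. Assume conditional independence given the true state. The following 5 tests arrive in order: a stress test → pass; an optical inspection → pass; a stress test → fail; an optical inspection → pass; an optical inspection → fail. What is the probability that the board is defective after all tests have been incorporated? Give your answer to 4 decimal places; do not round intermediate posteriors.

After a stress test='pass': P(defective) = 0.3·0.3000 / (0.3·0.3000 + 0.4·0.7000) ≈ 0.2432
After an optical inspection='pass': P(defective) = 0.15·0.2432 / (0.15·0.2432 + 0.35·0.7568) ≈ 0.1211
After a stress test='fail': P(defective) = 0.7·0.1211 / (0.7·0.1211 + 0.6·0.8789) ≈ 0.1385
After an optical inspection='pass': P(defective) = 0.15·0.1385 / (0.15·0.1385 + 0.35·0.8615) ≈ 0.0644
After an optical inspection='fail': P(defective) = 0.85·0.0644 / (0.85·0.0644 + 0.65·0.9356) ≈ 0.0826

0.0826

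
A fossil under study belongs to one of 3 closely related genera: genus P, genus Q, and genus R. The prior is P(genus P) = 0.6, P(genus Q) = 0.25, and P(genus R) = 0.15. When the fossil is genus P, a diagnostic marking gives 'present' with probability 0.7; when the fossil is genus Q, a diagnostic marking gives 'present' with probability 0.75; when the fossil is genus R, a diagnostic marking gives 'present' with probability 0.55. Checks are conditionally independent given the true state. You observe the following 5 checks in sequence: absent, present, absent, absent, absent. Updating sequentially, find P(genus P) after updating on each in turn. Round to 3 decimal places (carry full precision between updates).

0.453

Apply Bayes' rule sequentially, carrying P(genus P) forward.
After 'absent': normaliser = 0.3·0.6000 + 0.25·0.2500 + 0.45·0.1500; P(genus P) ≈ 0.5806, P(genus Q) ≈ 0.2016, P(genus R) ≈ 0.2177
After 'present': normaliser = 0.7·0.5806 + 0.75·0.2016 + 0.55·0.2177; P(genus P) ≈ 0.6000, P(genus Q) ≈ 0.2232, P(genus R) ≈ 0.1768
After 'absent': normaliser = 0.3·0.6000 + 0.25·0.2232 + 0.45·0.1768; P(genus P) ≈ 0.5708, P(genus Q) ≈ 0.1770, P(genus R) ≈ 0.2523
After 'absent': normaliser = 0.3·0.5708 + 0.25·0.1770 + 0.45·0.2523; P(genus P) ≈ 0.5205, P(genus Q) ≈ 0.1345, P(genus R) ≈ 0.3451
After 'absent': normaliser = 0.3·0.5205 + 0.25·0.1345 + 0.45·0.3451; P(genus P) ≈ 0.4525, P(genus Q) ≈ 0.0974, P(genus R) ≈ 0.4500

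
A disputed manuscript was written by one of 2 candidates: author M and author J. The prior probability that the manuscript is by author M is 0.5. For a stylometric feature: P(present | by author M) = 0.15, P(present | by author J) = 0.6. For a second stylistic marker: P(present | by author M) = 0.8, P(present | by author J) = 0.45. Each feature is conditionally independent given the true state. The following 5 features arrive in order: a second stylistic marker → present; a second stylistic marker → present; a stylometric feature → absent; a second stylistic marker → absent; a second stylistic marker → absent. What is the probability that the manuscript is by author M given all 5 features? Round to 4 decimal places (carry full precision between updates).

Each posterior becomes the prior for the next update.
After a second stylistic marker='present': P(author M) = 0.8·0.5000 / (0.8·0.5000 + 0.45·0.5000) ≈ 0.6400
After a second stylistic marker='present': P(author M) = 0.8·0.6400 / (0.8·0.6400 + 0.45·0.3600) ≈ 0.7596
After a stylometric feature='absent': P(author M) = 0.85·0.7596 / (0.85·0.7596 + 0.4·0.2404) ≈ 0.8704
After a second stylistic marker='absent': P(author M) = 0.2·0.8704 / (0.2·0.8704 + 0.55·0.1296) ≈ 0.7095
After a second stylistic marker='absent': P(author M) = 0.2·0.7095 / (0.2·0.7095 + 0.55·0.2905) ≈ 0.4704

0.4704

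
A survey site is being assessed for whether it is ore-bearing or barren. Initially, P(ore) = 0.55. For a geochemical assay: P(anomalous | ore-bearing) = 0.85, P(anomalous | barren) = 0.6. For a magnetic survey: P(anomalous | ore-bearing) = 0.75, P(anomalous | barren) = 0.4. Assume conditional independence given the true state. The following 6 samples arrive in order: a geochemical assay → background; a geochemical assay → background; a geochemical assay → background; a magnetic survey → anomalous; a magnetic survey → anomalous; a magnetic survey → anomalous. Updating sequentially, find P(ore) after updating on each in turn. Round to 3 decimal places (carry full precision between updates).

0.298

Each posterior becomes the prior for the next update.
After a geochemical assay='background': P(ore) = 0.15·0.5500 / (0.15·0.5500 + 0.4·0.4500) ≈ 0.3143
After a geochemical assay='background': P(ore) = 0.15·0.3143 / (0.15·0.3143 + 0.4·0.6857) ≈ 0.1467
After a geochemical assay='background': P(ore) = 0.15·0.1467 / (0.15·0.1467 + 0.4·0.8533) ≈ 0.0606
After a magnetic survey='anomalous': P(ore) = 0.75·0.0606 / (0.75·0.0606 + 0.4·0.9394) ≈ 0.1078
After a magnetic survey='anomalous': P(ore) = 0.75·0.1078 / (0.75·0.1078 + 0.4·0.8922) ≈ 0.1847
After a magnetic survey='anomalous': P(ore) = 0.75·0.1847 / (0.75·0.1847 + 0.4·0.8153) ≈ 0.2982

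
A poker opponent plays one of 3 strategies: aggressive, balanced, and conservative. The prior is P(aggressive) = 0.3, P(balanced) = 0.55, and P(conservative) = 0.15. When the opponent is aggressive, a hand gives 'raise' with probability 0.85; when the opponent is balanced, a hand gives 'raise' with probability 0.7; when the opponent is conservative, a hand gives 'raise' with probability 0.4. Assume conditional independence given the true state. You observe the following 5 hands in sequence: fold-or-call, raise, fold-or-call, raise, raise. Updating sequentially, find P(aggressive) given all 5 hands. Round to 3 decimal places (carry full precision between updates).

0.169

After 'fold-or-call': normaliser = 0.15·0.3000 + 0.3·0.5500 + 0.6·0.1500; P(aggressive) ≈ 0.1500, P(balanced) ≈ 0.5500, P(conservative) ≈ 0.3000
After 'raise': normaliser = 0.85·0.1500 + 0.7·0.5500 + 0.4·0.3000; P(aggressive) ≈ 0.2016, P(balanced) ≈ 0.6087, P(conservative) ≈ 0.1897
After 'fold-or-call': normaliser = 0.15·0.2016 + 0.3·0.6087 + 0.6·0.1897; P(aggressive) ≈ 0.0926, P(balanced) ≈ 0.5590, P(conservative) ≈ 0.3485
After 'raise': normaliser = 0.85·0.0926 + 0.7·0.5590 + 0.4·0.3485; P(aggressive) ≈ 0.1291, P(balanced) ≈ 0.6421, P(conservative) ≈ 0.2287
After 'raise': normaliser = 0.85·0.1291 + 0.7·0.6421 + 0.4·0.2287; P(aggressive) ≈ 0.1686, P(balanced) ≈ 0.6907, P(conservative) ≈ 0.1406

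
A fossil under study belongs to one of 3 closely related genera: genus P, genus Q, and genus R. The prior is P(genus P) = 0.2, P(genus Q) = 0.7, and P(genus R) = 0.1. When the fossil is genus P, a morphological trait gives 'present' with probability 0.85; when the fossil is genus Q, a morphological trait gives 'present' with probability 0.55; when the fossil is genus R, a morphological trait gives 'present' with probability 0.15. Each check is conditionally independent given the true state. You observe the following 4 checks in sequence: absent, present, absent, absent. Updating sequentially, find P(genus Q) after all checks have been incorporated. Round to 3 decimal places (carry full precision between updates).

0.782

Apply Bayes' rule sequentially, carrying P(genus Q) forward.
After 'absent': normaliser = 0.15·0.2000 + 0.45·0.7000 + 0.85·0.1000; P(genus P) ≈ 0.0698, P(genus Q) ≈ 0.7326, P(genus R) ≈ 0.1977
After 'present': normaliser = 0.85·0.0698 + 0.55·0.7326 + 0.15·0.1977; P(genus P) ≈ 0.1206, P(genus Q) ≈ 0.8191, P(genus R) ≈ 0.0603
After 'absent': normaliser = 0.15·0.1206 + 0.45·0.8191 + 0.85·0.0603; P(genus P) ≈ 0.0413, P(genus Q) ≈ 0.8417, P(genus R) ≈ 0.1170
After 'absent': normaliser = 0.15·0.0413 + 0.45·0.8417 + 0.85·0.1170; P(genus P) ≈ 0.0128, P(genus Q) ≈ 0.7819, P(genus R) ≈ 0.2053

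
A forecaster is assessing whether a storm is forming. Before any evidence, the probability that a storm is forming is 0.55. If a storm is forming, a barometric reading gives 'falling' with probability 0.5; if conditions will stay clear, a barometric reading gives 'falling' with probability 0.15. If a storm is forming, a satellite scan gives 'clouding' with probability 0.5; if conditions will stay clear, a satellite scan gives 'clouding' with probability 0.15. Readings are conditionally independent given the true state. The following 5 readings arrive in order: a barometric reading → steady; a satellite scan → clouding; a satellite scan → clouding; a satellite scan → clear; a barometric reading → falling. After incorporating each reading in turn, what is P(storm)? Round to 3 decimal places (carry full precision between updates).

Apply Bayes' rule sequentially, carrying P(storm) forward.
After a barometric reading='steady': P(storm) = 0.5·0.5500 / (0.5·0.5500 + 0.85·0.4500) ≈ 0.4183
After a satellite scan='clouding': P(storm) = 0.5·0.4183 / (0.5·0.4183 + 0.15·0.5817) ≈ 0.7056
After a satellite scan='clouding': P(storm) = 0.5·0.7056 / (0.5·0.7056 + 0.15·0.2944) ≈ 0.8887
After a satellite scan='clear': P(storm) = 0.5·0.8887 / (0.5·0.8887 + 0.85·0.1113) ≈ 0.8245
After a barometric reading='falling': P(storm) = 0.5·0.8245 / (0.5·0.8245 + 0.15·0.1755) ≈ 0.9400

0.940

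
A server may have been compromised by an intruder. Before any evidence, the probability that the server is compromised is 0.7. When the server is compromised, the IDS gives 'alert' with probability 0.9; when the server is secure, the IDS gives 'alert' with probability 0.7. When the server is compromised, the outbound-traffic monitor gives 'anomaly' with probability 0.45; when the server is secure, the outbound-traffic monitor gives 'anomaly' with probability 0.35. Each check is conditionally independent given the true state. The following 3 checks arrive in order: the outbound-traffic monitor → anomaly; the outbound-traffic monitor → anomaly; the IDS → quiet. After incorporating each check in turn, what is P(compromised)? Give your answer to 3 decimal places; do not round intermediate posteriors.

Each posterior becomes the prior for the next update.
After the outbound-traffic monitor='anomaly': P(compromised) = 0.45·0.7000 / (0.45·0.7000 + 0.35·0.3000) ≈ 0.7500
After the outbound-traffic monitor='anomaly': P(compromised) = 0.45·0.7500 / (0.45·0.7500 + 0.35·0.2500) ≈ 0.7941
After the IDS='quiet': P(compromised) = 0.1·0.7941 / (0.1·0.7941 + 0.3·0.2059) ≈ 0.5625

0.563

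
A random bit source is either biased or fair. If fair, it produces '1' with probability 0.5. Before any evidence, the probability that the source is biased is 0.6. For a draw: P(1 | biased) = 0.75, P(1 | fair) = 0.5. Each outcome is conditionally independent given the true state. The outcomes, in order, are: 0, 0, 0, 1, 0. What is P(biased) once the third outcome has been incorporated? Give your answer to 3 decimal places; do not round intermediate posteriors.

0.158

After '0': P(biased) = 0.25·0.6000 / (0.25·0.6000 + 0.5·0.4000) ≈ 0.4286
After '0': P(biased) = 0.25·0.4286 / (0.25·0.4286 + 0.5·0.5714) ≈ 0.2727
After '0': P(biased) = 0.25·0.2727 / (0.25·0.2727 + 0.5·0.7273) ≈ 0.1579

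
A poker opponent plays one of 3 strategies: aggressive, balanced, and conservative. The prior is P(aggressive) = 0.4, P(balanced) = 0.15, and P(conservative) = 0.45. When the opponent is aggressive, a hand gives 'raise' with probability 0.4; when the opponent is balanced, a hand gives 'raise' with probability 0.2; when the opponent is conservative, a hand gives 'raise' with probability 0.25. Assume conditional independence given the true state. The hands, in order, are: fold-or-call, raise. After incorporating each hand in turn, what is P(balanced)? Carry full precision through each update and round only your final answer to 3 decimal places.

0.117

Apply Bayes' rule sequentially, carrying P(balanced) forward.
After 'fold-or-call': normaliser = 0.6·0.4000 + 0.8·0.1500 + 0.75·0.4500; P(aggressive) ≈ 0.3441, P(balanced) ≈ 0.1720, P(conservative) ≈ 0.4839
After 'raise': normaliser = 0.4·0.3441 + 0.2·0.1720 + 0.25·0.4839; P(aggressive) ≈ 0.4697, P(balanced) ≈ 0.1174, P(conservative) ≈ 0.4128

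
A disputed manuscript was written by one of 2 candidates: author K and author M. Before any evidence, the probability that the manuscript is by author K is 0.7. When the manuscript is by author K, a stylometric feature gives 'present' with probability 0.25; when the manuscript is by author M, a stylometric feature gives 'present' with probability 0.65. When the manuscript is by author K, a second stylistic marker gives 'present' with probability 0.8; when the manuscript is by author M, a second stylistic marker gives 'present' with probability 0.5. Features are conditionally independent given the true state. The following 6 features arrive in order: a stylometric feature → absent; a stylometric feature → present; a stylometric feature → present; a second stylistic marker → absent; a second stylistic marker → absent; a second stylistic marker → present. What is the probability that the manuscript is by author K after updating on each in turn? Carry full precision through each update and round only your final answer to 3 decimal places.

0.159

After a stylometric feature='absent': P(author K) = 0.75·0.7000 / (0.75·0.7000 + 0.35·0.3000) ≈ 0.8333
After a stylometric feature='present': P(author K) = 0.25·0.8333 / (0.25·0.8333 + 0.65·0.1667) ≈ 0.6579
After a stylometric feature='present': P(author K) = 0.25·0.6579 / (0.25·0.6579 + 0.65·0.3421) ≈ 0.4252
After a second stylistic marker='absent': P(author K) = 0.2·0.4252 / (0.2·0.4252 + 0.5·0.5748) ≈ 0.2283
After a second stylistic marker='absent': P(author K) = 0.2·0.2283 / (0.2·0.2283 + 0.5·0.7717) ≈ 0.1058
After a second stylistic marker='present': P(author K) = 0.8·0.1058 / (0.8·0.1058 + 0.5·0.8942) ≈ 0.1592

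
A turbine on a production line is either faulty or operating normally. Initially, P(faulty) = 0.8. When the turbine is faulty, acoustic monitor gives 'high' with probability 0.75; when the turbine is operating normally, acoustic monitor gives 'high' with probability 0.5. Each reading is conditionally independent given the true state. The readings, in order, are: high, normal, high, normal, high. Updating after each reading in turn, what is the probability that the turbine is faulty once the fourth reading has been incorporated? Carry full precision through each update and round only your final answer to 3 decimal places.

After 'high': P(faulty) = 0.75·0.8000 / (0.75·0.8000 + 0.5·0.2000) ≈ 0.8571
After 'normal': P(faulty) = 0.25·0.8571 / (0.25·0.8571 + 0.5·0.1429) ≈ 0.7500
After 'high': P(faulty) = 0.75·0.7500 / (0.75·0.7500 + 0.5·0.2500) ≈ 0.8182
After 'normal': P(faulty) = 0.25·0.8182 / (0.25·0.8182 + 0.5·0.1818) ≈ 0.6923

0.692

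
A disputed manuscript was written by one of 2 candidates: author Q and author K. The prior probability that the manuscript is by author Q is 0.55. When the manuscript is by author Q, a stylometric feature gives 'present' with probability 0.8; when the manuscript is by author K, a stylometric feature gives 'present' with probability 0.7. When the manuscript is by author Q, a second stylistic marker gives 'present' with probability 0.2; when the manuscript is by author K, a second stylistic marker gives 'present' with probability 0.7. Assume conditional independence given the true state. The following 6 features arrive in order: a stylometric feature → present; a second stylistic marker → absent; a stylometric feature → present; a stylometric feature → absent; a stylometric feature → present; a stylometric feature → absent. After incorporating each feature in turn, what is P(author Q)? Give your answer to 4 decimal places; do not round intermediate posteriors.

After a stylometric feature='present': P(author Q) = 0.8·0.5500 / (0.8·0.5500 + 0.7·0.4500) ≈ 0.5828
After a second stylistic marker='absent': P(author Q) = 0.8·0.5828 / (0.8·0.5828 + 0.3·0.4172) ≈ 0.7884
After a stylometric feature='present': P(author Q) = 0.8·0.7884 / (0.8·0.7884 + 0.7·0.2116) ≈ 0.8098
After a stylometric feature='absent': P(author Q) = 0.2·0.8098 / (0.2·0.8098 + 0.3·0.1902) ≈ 0.7394
After a stylometric feature='present': P(author Q) = 0.8·0.7394 / (0.8·0.7394 + 0.7·0.2606) ≈ 0.7643
After a stylometric feature='absent': P(author Q) = 0.2·0.7643 / (0.2·0.7643 + 0.3·0.2357) ≈ 0.6838

0.6838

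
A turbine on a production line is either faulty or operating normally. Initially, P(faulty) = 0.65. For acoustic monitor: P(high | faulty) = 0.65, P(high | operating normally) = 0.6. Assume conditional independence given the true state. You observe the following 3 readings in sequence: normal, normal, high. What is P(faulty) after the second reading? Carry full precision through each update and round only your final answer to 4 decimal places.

0.5871

Apply Bayes' rule sequentially, carrying P(faulty) forward.
After 'normal': P(faulty) = 0.35·0.6500 / (0.35·0.6500 + 0.4·0.3500) ≈ 0.6190
After 'normal': P(faulty) = 0.35·0.6190 / (0.35·0.6190 + 0.4·0.3810) ≈ 0.5871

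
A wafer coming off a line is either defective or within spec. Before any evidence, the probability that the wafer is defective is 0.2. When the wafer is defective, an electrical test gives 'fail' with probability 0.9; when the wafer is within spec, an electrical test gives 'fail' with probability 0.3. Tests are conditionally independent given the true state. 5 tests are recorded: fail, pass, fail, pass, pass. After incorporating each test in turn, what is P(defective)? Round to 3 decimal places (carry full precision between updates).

After 'fail': P(defective) = 0.9·0.2000 / (0.9·0.2000 + 0.3·0.8000) ≈ 0.4286
After 'pass': P(defective) = 0.1·0.4286 / (0.1·0.4286 + 0.7·0.5714) ≈ 0.0968
After 'fail': P(defective) = 0.9·0.0968 / (0.9·0.0968 + 0.3·0.9032) ≈ 0.2432
After 'pass': P(defective) = 0.1·0.2432 / (0.1·0.2432 + 0.7·0.7568) ≈ 0.0439
After 'pass': P(defective) = 0.1·0.0439 / (0.1·0.0439 + 0.7·0.9561) ≈ 0.0065

0.007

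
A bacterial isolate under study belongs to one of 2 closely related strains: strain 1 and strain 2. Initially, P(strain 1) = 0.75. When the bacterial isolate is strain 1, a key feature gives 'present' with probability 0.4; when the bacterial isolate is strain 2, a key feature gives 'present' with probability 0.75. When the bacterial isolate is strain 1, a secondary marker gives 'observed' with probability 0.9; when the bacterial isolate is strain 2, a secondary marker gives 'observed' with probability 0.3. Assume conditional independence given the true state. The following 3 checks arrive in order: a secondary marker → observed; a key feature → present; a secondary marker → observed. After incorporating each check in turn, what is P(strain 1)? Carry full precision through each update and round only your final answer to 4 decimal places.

0.9351

After a secondary marker='observed': P(strain 1) = 0.9·0.7500 / (0.9·0.7500 + 0.3·0.2500) ≈ 0.9000
After a key feature='present': P(strain 1) = 0.4·0.9000 / (0.4·0.9000 + 0.75·0.1000) ≈ 0.8276
After a secondary marker='observed': P(strain 1) = 0.9·0.8276 / (0.9·0.8276 + 0.3·0.1724) ≈ 0.9351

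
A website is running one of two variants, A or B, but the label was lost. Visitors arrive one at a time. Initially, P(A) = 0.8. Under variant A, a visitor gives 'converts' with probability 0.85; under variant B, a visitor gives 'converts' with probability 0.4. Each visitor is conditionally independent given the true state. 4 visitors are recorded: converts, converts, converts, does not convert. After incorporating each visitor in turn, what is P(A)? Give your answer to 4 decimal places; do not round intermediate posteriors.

0.9056

Each posterior becomes the prior for the next update.
After 'converts': P(A) = 0.85·0.8000 / (0.85·0.8000 + 0.4·0.2000) ≈ 0.8947
After 'converts': P(A) = 0.85·0.8947 / (0.85·0.8947 + 0.4·0.1053) ≈ 0.9475
After 'converts': P(A) = 0.85·0.9475 / (0.85·0.9475 + 0.4·0.0525) ≈ 0.9746
After 'does not convert': P(A) = 0.15·0.9746 / (0.15·0.9746 + 0.6·0.0254) ≈ 0.9056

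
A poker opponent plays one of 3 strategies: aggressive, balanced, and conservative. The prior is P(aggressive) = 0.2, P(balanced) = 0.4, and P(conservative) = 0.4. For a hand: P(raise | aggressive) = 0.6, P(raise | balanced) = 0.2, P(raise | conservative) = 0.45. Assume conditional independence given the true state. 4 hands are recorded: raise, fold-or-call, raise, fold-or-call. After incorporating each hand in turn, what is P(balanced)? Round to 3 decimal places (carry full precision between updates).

0.221

After 'raise': normaliser = 0.6·0.2000 + 0.2·0.4000 + 0.45·0.4000; P(aggressive) ≈ 0.3158, P(balanced) ≈ 0.2105, P(conservative) ≈ 0.4737
After 'fold-or-call': normaliser = 0.4·0.3158 + 0.8·0.2105 + 0.55·0.4737; P(aggressive) ≈ 0.2275, P(balanced) ≈ 0.3033, P(conservative) ≈ 0.4692
After 'raise': normaliser = 0.6·0.2275 + 0.2·0.3033 + 0.45·0.4692; P(aggressive) ≈ 0.3343, P(balanced) ≈ 0.1486, P(conservative) ≈ 0.5171
After 'fold-or-call': normaliser = 0.4·0.3343 + 0.8·0.1486 + 0.55·0.5171; P(aggressive) ≈ 0.2490, P(balanced) ≈ 0.2213, P(conservative) ≈ 0.5296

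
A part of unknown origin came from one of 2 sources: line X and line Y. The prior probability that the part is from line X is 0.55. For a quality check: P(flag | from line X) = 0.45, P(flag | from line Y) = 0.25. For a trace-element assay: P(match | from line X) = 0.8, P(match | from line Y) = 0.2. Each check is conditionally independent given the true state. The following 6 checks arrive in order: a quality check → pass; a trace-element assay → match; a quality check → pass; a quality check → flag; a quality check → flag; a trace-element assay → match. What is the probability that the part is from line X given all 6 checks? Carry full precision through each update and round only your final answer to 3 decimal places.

0.971

After a quality check='pass': P(line X) = 0.55·0.5500 / (0.55·0.5500 + 0.75·0.4500) ≈ 0.4727
After a trace-element assay='match': P(line X) = 0.8·0.4727 / (0.8·0.4727 + 0.2·0.5273) ≈ 0.7819
After a quality check='pass': P(line X) = 0.55·0.7819 / (0.55·0.7819 + 0.75·0.2181) ≈ 0.7245
After a quality check='flag': P(line X) = 0.45·0.7245 / (0.45·0.7245 + 0.25·0.2755) ≈ 0.8256
After a quality check='flag': P(line X) = 0.45·0.8256 / (0.45·0.8256 + 0.25·0.1744) ≈ 0.8949
After a trace-element assay='match': P(line X) = 0.8·0.8949 / (0.8·0.8949 + 0.2·0.1051) ≈ 0.9715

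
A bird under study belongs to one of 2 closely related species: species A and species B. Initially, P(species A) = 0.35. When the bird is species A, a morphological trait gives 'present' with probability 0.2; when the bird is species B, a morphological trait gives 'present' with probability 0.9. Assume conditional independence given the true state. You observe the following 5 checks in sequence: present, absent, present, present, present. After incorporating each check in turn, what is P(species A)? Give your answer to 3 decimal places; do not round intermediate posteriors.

0.010

After 'present': P(species A) = 0.2·0.3500 / (0.2·0.3500 + 0.9·0.6500) ≈ 0.1069
After 'absent': P(species A) = 0.8·0.1069 / (0.8·0.1069 + 0.1·0.8931) ≈ 0.4891
After 'present': P(species A) = 0.2·0.4891 / (0.2·0.4891 + 0.9·0.5109) ≈ 0.1754
After 'present': P(species A) = 0.2·0.1754 / (0.2·0.1754 + 0.9·0.8246) ≈ 0.0451
After 'present': P(species A) = 0.2·0.0451 / (0.2·0.0451 + 0.9·0.9549) ≈ 0.0104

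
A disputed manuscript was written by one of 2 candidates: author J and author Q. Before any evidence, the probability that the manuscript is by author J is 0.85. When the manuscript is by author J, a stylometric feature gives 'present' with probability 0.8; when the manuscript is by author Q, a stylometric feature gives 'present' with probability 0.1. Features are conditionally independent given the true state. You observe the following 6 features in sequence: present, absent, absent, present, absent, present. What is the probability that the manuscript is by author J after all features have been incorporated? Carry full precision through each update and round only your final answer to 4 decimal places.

0.9695

After 'present': P(author J) = 0.8·0.8500 / (0.8·0.8500 + 0.1·0.1500) ≈ 0.9784
After 'absent': P(author J) = 0.2·0.9784 / (0.2·0.9784 + 0.9·0.0216) ≈ 0.9097
After 'absent': P(author J) = 0.2·0.9097 / (0.2·0.9097 + 0.9·0.0903) ≈ 0.6912
After 'present': P(author J) = 0.8·0.6912 / (0.8·0.6912 + 0.1·0.3088) ≈ 0.9471
After 'absent': P(author J) = 0.2·0.9471 / (0.2·0.9471 + 0.9·0.0529) ≈ 0.7992
After 'present': P(author J) = 0.8·0.7992 / (0.8·0.7992 + 0.1·0.2008) ≈ 0.9695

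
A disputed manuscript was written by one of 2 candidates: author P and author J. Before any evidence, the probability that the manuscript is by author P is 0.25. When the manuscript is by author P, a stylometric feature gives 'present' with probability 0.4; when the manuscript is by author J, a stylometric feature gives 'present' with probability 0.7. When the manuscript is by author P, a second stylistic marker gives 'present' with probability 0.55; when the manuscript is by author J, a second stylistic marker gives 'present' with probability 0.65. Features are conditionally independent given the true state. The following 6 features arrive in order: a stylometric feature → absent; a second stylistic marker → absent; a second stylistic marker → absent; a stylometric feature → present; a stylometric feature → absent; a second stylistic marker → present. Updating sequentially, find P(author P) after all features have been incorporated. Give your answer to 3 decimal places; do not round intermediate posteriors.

0.516

After a stylometric feature='absent': P(author P) = 0.6·0.2500 / (0.6·0.2500 + 0.3·0.7500) ≈ 0.4000
After a second stylistic marker='absent': P(author P) = 0.45·0.4000 / (0.45·0.4000 + 0.35·0.6000) ≈ 0.4615
After a second stylistic marker='absent': P(author P) = 0.45·0.4615 / (0.45·0.4615 + 0.35·0.5385) ≈ 0.5243
After a stylometric feature='present': P(author P) = 0.4·0.5243 / (0.4·0.5243 + 0.7·0.4757) ≈ 0.3864
After a stylometric feature='absent': P(author P) = 0.6·0.3864 / (0.6·0.3864 + 0.3·0.6136) ≈ 0.5574
After a second stylistic marker='present': P(author P) = 0.55·0.5574 / (0.55·0.5574 + 0.65·0.4426) ≈ 0.5159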